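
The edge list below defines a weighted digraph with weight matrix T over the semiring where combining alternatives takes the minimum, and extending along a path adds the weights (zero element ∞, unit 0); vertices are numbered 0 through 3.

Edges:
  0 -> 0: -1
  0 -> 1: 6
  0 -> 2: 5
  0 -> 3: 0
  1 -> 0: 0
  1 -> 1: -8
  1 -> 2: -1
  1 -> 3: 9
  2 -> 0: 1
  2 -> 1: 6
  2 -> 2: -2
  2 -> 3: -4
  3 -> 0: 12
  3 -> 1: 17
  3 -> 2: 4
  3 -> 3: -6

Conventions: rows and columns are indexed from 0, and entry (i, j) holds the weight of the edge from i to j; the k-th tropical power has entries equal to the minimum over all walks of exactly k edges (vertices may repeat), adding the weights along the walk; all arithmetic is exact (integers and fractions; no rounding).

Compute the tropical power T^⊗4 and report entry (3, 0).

T^⊗2:
  [-2, -2, 3, -6]
  [-8, -16, -9, -5]
  [-1, -2, -4, -10]
  [5, 9, -2, -12]
T^⊗3:
  [-3, -10, -3, -12]
  [-16, -24, -17, -13]
  [-3, -10, -6, -16]
  [-1, 1, -8, -18]
T^⊗4:
  [-10, -18, -11, -18]
  [-24, -32, -25, -21]
  [-10, -18, -12, -22]
  [-7, -7, -14, -24]
Key observation: the optimum is the walk 3->3->3->2->0, with weight (-6) + (-6) + 4 + 1 = -7.
Optimal value attained by: walk 3->3->3->2->0.
Answer: (T^⊗4)[3][0] = -7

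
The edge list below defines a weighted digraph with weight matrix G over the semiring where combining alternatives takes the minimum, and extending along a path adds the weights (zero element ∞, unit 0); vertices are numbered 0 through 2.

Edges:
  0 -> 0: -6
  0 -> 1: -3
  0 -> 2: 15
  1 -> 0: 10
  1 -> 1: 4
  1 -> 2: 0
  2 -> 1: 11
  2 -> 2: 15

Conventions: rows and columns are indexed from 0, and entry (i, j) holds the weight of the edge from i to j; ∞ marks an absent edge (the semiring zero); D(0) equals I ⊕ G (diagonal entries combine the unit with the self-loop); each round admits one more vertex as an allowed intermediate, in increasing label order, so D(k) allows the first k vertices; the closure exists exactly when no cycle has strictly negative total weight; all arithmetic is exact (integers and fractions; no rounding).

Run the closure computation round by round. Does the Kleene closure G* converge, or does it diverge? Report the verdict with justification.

Detection: at round 0, diagonal entry (0, 0) turns strictly negative.
Key observation: the cycle 0->0 has total weight (-6), which is strictly negative.
Answer: DIVERGES — negative cycle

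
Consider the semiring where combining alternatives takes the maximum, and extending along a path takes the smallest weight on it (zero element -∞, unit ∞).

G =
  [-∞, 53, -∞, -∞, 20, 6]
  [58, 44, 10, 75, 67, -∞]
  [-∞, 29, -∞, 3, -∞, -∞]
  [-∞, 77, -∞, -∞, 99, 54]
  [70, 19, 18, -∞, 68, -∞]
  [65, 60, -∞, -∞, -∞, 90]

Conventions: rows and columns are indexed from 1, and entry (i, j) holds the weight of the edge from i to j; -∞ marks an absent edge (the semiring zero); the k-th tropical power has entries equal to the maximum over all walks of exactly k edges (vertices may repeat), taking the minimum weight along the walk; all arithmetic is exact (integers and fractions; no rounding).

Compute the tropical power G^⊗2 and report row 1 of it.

G^⊗2:
  [53, 44, 18, 53, 53, 6]
  [67, 75, 18, 44, 75, 54]
  [29, 29, 10, 29, 29, 3]
  [70, 54, 18, 75, 68, 54]
  [68, 53, 18, 19, 68, 6]
  [65, 60, 10, 60, 60, 90]
Answer: row 1 of G^⊗2 = [53, 44, 18, 53, 53, 6]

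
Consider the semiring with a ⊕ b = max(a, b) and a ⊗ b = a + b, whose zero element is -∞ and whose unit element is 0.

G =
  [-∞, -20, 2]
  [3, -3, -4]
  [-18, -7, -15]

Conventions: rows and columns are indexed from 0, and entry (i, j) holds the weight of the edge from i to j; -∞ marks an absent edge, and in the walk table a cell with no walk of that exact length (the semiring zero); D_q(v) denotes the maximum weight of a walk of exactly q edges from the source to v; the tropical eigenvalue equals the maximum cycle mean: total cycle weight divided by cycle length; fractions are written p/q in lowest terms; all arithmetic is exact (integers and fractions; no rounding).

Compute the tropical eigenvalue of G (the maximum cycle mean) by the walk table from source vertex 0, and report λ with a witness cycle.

q=0: [0, -∞, -∞]
q=1: [-∞, -20, 2]
q=2: [-16, -5, -13]
q=3: [-2, -8, -9]
Optimal cycle mean attained by: cycle 0->2->1->0, total 2 + (-7) + 3, length 3.
Answer: λ = -2/3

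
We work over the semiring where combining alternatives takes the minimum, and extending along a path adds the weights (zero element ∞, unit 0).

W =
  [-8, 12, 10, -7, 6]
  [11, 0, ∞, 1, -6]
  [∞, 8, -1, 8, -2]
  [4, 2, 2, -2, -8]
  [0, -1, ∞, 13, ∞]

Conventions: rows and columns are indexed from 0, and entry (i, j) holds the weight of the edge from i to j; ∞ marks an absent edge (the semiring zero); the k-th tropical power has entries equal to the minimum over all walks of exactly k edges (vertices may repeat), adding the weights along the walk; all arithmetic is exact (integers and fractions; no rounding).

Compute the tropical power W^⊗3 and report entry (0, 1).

W^⊗2:
  [-16, -5, -5, -15, -15]
  [-6, -7, 3, -1, -7]
  [-2, -3, -2, 6, -3]
  [-8, -9, 0, -4, -10]
  [-8, -1, 10, -7, -7]
W^⊗3:
  [-24, -16, -13, -23, -23]
  [-14, -8, 1, -13, -13]
  [-10, -4, -3, -9, -9]
  [-16, -11, -2, -15, -15]
  [-16, -8, -5, -15, -15]
Key observation: the optimum is the walk 0->3->4->1, with weight (-7) + (-8) + (-1) = -16.
Optimal value attained by: walk 0->3->4->1.
Answer: (W^⊗3)[0][1] = -16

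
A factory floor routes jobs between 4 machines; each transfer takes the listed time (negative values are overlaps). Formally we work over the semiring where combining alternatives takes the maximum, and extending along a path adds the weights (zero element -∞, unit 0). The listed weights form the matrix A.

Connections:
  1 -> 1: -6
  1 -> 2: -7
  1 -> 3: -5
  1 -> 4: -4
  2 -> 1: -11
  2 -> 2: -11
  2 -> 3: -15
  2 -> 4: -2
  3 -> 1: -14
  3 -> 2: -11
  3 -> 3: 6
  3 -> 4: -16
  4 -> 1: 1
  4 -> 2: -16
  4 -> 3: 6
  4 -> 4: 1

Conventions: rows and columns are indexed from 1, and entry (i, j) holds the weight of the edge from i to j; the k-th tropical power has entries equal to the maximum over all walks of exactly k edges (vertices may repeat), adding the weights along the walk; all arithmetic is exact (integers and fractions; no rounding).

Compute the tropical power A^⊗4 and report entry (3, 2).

A^⊗2:
  [-3, -13, 2, -3]
  [-1, -18, 4, -1]
  [-8, -5, 12, -10]
  [2, -5, 12, 2]
A^⊗3:
  [-2, -9, 8, -2]
  [0, -7, 10, 0]
  [-2, 1, 18, -4]
  [3, 1, 18, 3]
A^⊗4:
  [-1, -3, 14, -1]
  [1, -1, 16, 1]
  [4, 7, 24, 2]
  [4, 7, 24, 4]
Key observation: the optimum is the walk 3->3->3->3->2, with weight 6 + 6 + 6 + (-11) = 7.
Optimal value attained by: walk 3->3->3->3->2.
Answer: (A^⊗4)[3][2] = 7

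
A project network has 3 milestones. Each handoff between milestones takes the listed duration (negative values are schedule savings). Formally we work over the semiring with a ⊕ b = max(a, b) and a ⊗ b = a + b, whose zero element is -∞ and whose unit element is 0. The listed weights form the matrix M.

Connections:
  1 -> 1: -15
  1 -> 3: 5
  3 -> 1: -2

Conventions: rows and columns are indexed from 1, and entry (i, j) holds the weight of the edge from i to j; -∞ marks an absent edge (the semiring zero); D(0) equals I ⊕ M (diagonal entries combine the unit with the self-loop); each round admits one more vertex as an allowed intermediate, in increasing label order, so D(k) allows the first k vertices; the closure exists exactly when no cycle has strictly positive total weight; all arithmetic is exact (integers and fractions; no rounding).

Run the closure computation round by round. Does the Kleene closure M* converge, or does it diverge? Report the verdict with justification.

D(0):
  [0, -∞, 5]
  [-∞, 0, -∞]
  [-2, -∞, 0]
Detection: at round 1, diagonal entry (3, 3) turns strictly positive.
Key observation: the cycle 3->1->3 has total weight (-2) + 5, which is strictly positive.
Answer: DIVERGES — positive cycle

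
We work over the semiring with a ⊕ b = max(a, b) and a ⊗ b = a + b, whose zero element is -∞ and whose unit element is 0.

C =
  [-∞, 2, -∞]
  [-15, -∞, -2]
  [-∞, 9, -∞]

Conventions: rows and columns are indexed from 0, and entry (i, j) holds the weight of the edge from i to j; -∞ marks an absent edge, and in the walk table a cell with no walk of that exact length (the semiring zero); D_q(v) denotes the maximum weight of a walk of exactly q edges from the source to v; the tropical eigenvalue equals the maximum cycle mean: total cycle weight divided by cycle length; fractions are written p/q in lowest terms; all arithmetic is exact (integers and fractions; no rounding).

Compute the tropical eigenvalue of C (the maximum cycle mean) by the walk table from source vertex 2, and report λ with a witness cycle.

q=0: [-∞, -∞, 0]
q=1: [-∞, 9, -∞]
q=2: [-6, -∞, 7]
q=3: [-∞, 16, -∞]
Optimal cycle mean attained by: cycle 1->2->1, total (-2) + 9, length 2.
Answer: λ = 7/2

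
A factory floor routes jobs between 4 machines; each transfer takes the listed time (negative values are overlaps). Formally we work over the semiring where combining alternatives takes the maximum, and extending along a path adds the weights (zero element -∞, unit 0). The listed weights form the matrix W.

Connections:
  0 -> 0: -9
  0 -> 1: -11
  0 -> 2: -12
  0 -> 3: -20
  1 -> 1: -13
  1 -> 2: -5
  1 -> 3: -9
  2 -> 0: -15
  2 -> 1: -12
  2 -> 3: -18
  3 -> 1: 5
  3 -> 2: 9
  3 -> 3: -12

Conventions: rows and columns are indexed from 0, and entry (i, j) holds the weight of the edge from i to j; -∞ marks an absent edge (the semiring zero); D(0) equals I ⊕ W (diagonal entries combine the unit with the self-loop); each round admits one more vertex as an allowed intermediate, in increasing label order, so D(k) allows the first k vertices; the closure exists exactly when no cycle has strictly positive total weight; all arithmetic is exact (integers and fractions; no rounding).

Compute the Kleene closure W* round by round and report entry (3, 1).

D(0):
  [0, -11, -12, -20]
  [-∞, 0, -5, -9]
  [-15, -12, 0, -18]
  [-∞, 5, 9, 0]
D(1):
  [0, -11, -12, -20]
  [-∞, 0, -5, -9]
  [-15, -12, 0, -18]
  [-∞, 5, 9, 0]
D(2):
  [0, -11, -12, -20]
  [-∞, 0, -5, -9]
  [-15, -12, 0, -18]
  [-∞, 5, 9, 0]
D(3):
  [0, -11, -12, -20]
  [-20, 0, -5, -9]
  [-15, -12, 0, -18]
  [-6, 5, 9, 0]
D(4):
  [0, -11, -11, -20]
  [-15, 0, 0, -9]
  [-15, -12, 0, -18]
  [-6, 5, 9, 0]
Answer: W*[3][1] = 5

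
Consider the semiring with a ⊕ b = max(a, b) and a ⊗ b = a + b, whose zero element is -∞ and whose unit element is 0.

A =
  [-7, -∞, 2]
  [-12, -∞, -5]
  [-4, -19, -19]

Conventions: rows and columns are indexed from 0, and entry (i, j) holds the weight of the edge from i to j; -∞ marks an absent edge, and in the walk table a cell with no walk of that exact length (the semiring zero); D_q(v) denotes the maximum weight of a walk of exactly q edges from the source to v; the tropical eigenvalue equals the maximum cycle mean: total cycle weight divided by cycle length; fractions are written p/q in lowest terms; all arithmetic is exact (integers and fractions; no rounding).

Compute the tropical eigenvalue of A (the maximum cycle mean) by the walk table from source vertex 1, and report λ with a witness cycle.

q=0: [-∞, 0, -∞]
q=1: [-12, -∞, -5]
q=2: [-9, -24, -10]
q=3: [-14, -29, -7]
Optimal cycle mean attained by: cycle 0->2->0, total 2 + (-4), length 2.
Answer: λ = -1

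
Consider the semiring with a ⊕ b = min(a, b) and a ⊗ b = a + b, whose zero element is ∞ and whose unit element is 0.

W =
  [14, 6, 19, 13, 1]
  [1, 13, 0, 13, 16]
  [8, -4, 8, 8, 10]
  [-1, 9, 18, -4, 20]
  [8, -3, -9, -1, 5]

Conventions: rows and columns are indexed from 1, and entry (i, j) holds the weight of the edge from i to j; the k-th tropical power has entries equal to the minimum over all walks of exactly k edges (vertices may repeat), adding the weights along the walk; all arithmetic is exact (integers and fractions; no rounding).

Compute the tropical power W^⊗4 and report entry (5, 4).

W^⊗2:
  [7, -2, -8, 0, 6]
  [8, -4, 7, 8, 2]
  [-3, 4, -4, 4, 9]
  [-5, 5, 9, -8, 0]
  [-2, -13, -4, -5, 1]
W^⊗3:
  [-1, -12, -3, -4, 2]
  [-3, -1, -7, 1, 7]
  [3, -8, 0, 0, -2]
  [-9, -3, -9, -12, -4]
  [-12, -8, -13, -9, -1]
W^⊗4:
  [-11, -7, -12, -8, 0]
  [0, -11, -2, -3, -2]
  [-7, -5, -11, -4, 3]
  [-13, -13, -13, -16, -8]
  [-10, -17, -10, -13, -11]
Key observation: the optimum is the walk 5->4->4->4->4, with weight (-1) + (-4) + (-4) + (-4) = -13.
Optimal value attained by: walk 5->4->4->4->4.
Answer: (W^⊗4)[5][4] = -13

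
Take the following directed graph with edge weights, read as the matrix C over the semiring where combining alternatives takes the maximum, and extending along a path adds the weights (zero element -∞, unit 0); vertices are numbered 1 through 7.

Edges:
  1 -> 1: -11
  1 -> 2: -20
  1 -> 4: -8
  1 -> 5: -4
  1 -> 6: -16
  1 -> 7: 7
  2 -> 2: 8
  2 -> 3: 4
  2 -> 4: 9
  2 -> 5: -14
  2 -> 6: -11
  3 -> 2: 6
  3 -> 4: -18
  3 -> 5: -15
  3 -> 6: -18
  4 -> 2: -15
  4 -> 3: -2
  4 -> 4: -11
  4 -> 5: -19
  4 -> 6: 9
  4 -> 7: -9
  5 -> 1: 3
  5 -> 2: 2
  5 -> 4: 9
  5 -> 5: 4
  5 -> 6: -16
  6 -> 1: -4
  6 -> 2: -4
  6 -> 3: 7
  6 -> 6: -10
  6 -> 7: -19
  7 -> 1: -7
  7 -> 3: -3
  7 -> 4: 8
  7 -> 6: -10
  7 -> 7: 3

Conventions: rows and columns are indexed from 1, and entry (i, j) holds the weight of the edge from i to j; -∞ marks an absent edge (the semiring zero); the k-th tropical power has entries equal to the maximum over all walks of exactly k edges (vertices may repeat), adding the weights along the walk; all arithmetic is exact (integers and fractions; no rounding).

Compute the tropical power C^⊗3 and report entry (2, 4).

C^⊗2:
  [0, -2, 4, 15, 0, 1, 10]
  [-11, 16, 12, 17, -6, 18, 0]
  [-12, 14, 10, 15, -8, -5, -27]
  [5, 5, 16, -1, -15, -1, -6]
  [7, 10, 7, 13, 8, 18, 10]
  [-14, 13, 0, 5, -8, -11, 3]
  [-4, 3, 6, 11, -11, 17, 6]
C^⊗3:
  [3, 10, 13, 18, 4, 24, 13]
  [14, 24, 25, 25, 2, 26, 8]
  [-5, 22, 18, 23, 0, 24, 6]
  [-5, 22, 9, 14, 1, 8, 12]
  [14, 18, 25, 19, 12, 22, 14]
  [-4, 21, 17, 22, -1, 14, 6]
  [13, 13, 24, 14, -7, 20, 9]
Key observation: the optimum is the walk 2->2->2->4, with weight 8 + 8 + 9 = 25.
Optimal value attained by: walk 2->2->2->4.
Answer: (C^⊗3)[2][4] = 25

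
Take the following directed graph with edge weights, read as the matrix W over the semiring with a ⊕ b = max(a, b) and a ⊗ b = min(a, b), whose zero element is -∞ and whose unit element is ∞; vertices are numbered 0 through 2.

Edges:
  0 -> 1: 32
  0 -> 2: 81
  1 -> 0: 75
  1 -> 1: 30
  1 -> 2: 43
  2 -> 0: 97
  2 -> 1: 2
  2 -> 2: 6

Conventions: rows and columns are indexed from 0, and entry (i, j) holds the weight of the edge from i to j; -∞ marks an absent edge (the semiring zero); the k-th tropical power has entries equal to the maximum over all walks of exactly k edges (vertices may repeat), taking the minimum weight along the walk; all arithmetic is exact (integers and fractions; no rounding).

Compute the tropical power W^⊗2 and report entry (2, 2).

W^⊗2:
  [81, 30, 32]
  [43, 32, 75]
  [6, 32, 81]
Key observation: the optimum is the walk 2->0->2, with weight 97 min 81 = 81.
Optimal value attained by: walk 2->0->2.
Answer: (W^⊗2)[2][2] = 81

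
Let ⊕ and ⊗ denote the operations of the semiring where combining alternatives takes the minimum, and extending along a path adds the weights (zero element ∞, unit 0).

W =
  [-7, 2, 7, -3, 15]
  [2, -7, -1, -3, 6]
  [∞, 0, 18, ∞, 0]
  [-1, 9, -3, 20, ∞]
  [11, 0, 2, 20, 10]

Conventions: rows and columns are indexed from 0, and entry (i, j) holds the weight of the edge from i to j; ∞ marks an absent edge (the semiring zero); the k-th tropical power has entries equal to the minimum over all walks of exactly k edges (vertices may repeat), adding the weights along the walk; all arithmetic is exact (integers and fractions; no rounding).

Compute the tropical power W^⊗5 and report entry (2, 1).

W^⊗2:
  [-14, -5, -6, -10, 7]
  [-5, -14, -8, -10, -1]
  [2, -7, -1, -3, 6]
  [-8, -3, 6, -4, -3]
  [2, -7, -1, -3, 2]
W^⊗3:
  [-21, -12, -13, -17, -6]
  [-12, -21, -15, -17, -8]
  [-5, -14, -8, -10, -1]
  [-15, -10, -7, -11, 3]
  [-5, -14, -8, -10, -1]
W^⊗4:
  [-28, -19, -20, -24, -13]
  [-19, -28, -22, -24, -15]
  [-12, -21, -15, -17, -8]
  [-22, -17, -14, -18, -7]
  [-12, -21, -15, -17, -8]
W^⊗5:
  [-35, -26, -27, -31, -20]
  [-26, -35, -29, -31, -22]
  [-19, -28, -22, -24, -15]
  [-29, -24, -21, -25, -14]
  [-19, -28, -22, -24, -15]
Key observation: the optimum is the walk 2->1->1->1->1->1, with weight 0 + (-7) + (-7) + (-7) + (-7) = -28.
Optimal value attained by: walk 2->1->1->1->1->1.
Answer: (W^⊗5)[2][1] = -28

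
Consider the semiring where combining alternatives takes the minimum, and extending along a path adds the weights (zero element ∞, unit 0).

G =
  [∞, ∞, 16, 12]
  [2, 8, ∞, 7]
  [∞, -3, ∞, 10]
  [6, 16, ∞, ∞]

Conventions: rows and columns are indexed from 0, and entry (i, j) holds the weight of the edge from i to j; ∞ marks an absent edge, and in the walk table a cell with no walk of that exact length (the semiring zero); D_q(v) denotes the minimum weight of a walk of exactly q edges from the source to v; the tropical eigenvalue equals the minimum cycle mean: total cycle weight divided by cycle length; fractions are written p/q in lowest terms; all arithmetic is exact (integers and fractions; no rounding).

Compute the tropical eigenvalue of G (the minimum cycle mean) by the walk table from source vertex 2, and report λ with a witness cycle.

q=0: [∞, ∞, 0, ∞]
q=1: [∞, -3, ∞, 10]
q=2: [-1, 5, ∞, 4]
q=3: [7, 13, 15, 11]
q=4: [15, 12, 23, 19]
Optimal cycle mean attained by: cycle 0->2->1->0, total 16 + (-3) + 2, length 3.
Answer: λ = 5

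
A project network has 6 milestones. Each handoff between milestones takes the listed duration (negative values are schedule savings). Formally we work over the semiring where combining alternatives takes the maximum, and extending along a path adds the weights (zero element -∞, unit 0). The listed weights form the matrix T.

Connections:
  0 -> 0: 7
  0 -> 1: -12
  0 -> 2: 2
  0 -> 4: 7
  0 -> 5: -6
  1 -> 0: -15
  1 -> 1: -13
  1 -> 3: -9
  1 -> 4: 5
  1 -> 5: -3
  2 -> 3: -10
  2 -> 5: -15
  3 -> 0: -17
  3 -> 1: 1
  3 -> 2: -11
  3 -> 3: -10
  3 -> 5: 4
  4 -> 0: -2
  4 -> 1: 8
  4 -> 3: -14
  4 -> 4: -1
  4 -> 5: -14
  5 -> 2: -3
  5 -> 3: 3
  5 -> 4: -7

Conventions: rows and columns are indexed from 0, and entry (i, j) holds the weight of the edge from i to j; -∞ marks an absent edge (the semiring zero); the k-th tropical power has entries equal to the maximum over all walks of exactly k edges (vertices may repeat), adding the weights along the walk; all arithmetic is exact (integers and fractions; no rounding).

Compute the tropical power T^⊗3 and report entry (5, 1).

T^⊗2:
  [14, 15, 9, -3, 14, 1]
  [3, 13, -6, 0, 4, -5]
  [-27, -9, -18, -12, -22, -6]
  [-10, -9, 1, 7, 6, -2]
  [5, 7, 0, -1, 13, 5]
  [-9, 4, -8, -7, -8, 7]
T^⊗3:
  [21, 22, 16, 6, 21, 12]
  [10, 12, 5, 4, 18, 10]
  [-20, -11, -9, -3, -4, -8]
  [4, 14, -4, 1, 5, 11]
  [12, 21, 7, 8, 12, 4]
  [-2, 0, 4, 10, 9, 1]
Key observation: the optimum is the walk 5->4->4->1, with weight (-7) + (-1) + 8 = 0.
Optimal value attained by: walk 5->4->4->1.
Answer: (T^⊗3)[5][1] = 0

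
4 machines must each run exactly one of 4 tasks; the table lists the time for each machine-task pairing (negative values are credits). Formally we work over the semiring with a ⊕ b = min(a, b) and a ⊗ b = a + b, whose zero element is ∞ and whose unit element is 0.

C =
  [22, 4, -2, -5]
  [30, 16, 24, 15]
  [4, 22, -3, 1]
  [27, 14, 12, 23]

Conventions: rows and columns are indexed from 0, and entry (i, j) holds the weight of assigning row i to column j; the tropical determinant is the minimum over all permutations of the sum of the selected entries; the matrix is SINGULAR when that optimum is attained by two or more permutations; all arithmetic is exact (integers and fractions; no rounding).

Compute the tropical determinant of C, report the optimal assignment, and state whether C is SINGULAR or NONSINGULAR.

σ = (0, 1, 2, 3): 22 + 16 + (-3) + 23 = 58
σ = (0, 1, 3, 2): 22 + 16 + 1 + 12 = 51
σ = (0, 2, 1, 3): 22 + 24 + 22 + 23 = 91
σ = (0, 2, 3, 1): 22 + 24 + 1 + 14 = 61
σ = (0, 3, 1, 2): 22 + 15 + 22 + 12 = 71
σ = (0, 3, 2, 1): 22 + 15 + (-3) + 14 = 48
σ = (1, 0, 2, 3): 4 + 30 + (-3) + 23 = 54
σ = (1, 0, 3, 2): 4 + 30 + 1 + 12 = 47
σ = (1, 2, 0, 3): 4 + 24 + 4 + 23 = 55
σ = (1, 2, 3, 0): 4 + 24 + 1 + 27 = 56
σ = (1, 3, 0, 2): 4 + 15 + 4 + 12 = 35
σ = (1, 3, 2, 0): 4 + 15 + (-3) + 27 = 43
σ = (2, 0, 1, 3): (-2) + 30 + 22 + 23 = 73
σ = (2, 0, 3, 1): (-2) + 30 + 1 + 14 = 43
σ = (2, 1, 0, 3): (-2) + 16 + 4 + 23 = 41
σ = (2, 1, 3, 0): (-2) + 16 + 1 + 27 = 42
σ = (2, 3, 0, 1): (-2) + 15 + 4 + 14 = 31
σ = (2, 3, 1, 0): (-2) + 15 + 22 + 27 = 62
σ = (3, 0, 1, 2): (-5) + 30 + 22 + 12 = 59
σ = (3, 0, 2, 1): (-5) + 30 + (-3) + 14 = 36
σ = (3, 1, 0, 2): (-5) + 16 + 4 + 12 = 27
σ = (3, 1, 2, 0): (-5) + 16 + (-3) + 27 = 35
σ = (3, 2, 0, 1): (-5) + 24 + 4 + 14 = 37
σ = (3, 2, 1, 0): (-5) + 24 + 22 + 27 = 68
Optimal value attained by: σ = (3, 1, 0, 2).
Answer: det⊕(C) = 27; verdict: NONSINGULAR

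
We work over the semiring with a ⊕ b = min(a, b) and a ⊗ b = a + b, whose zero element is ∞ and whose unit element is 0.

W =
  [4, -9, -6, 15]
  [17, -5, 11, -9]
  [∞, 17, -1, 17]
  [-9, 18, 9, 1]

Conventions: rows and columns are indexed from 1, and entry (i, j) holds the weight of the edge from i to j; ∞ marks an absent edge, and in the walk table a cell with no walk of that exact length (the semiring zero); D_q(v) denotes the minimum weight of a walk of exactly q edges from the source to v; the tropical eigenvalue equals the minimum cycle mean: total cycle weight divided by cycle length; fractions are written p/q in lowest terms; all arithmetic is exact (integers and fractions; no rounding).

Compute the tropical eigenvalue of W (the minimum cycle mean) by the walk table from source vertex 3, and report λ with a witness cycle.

q=0: [∞, ∞, 0, ∞]
q=1: [∞, 17, -1, 17]
q=2: [8, 12, -2, 8]
q=3: [-1, -1, -3, 3]
q=4: [-6, -10, -7, -10]
Optimal cycle mean attained by: cycle 1->2->4->1, total (-9) + (-9) + (-9), length 3.
Answer: λ = -9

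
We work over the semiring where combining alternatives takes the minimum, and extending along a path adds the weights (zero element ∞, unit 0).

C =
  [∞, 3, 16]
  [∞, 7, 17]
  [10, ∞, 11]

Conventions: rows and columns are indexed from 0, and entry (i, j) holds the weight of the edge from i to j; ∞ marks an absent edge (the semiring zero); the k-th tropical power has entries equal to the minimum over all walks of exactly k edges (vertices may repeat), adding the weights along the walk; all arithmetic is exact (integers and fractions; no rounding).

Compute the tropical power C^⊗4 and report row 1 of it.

C^⊗2:
  [26, 10, 20]
  [27, 14, 24]
  [21, 13, 22]
C^⊗3:
  [30, 17, 27]
  [34, 21, 31]
  [32, 20, 30]
C^⊗4:
  [37, 24, 34]
  [41, 28, 38]
  [40, 27, 37]
Answer: row 1 of C^⊗4 = [41, 28, 38]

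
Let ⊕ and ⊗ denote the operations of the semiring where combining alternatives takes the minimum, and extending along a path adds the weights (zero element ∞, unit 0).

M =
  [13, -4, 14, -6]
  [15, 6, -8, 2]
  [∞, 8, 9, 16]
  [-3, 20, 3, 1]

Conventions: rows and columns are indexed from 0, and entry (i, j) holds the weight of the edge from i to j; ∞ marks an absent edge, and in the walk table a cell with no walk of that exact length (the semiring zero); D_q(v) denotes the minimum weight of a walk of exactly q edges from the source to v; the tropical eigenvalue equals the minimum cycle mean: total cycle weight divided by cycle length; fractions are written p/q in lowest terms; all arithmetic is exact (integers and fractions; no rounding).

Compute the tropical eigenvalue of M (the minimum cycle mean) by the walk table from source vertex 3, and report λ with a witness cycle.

q=0: [∞, ∞, ∞, 0]
q=1: [-3, 20, 3, 1]
q=2: [-2, -7, 4, -9]
q=3: [-12, -6, -15, -8]
q=4: [-11, -16, -14, -18]
Optimal cycle mean attained by: cycle 0->3->0, total (-6) + (-3), length 2.
Answer: λ = -9/2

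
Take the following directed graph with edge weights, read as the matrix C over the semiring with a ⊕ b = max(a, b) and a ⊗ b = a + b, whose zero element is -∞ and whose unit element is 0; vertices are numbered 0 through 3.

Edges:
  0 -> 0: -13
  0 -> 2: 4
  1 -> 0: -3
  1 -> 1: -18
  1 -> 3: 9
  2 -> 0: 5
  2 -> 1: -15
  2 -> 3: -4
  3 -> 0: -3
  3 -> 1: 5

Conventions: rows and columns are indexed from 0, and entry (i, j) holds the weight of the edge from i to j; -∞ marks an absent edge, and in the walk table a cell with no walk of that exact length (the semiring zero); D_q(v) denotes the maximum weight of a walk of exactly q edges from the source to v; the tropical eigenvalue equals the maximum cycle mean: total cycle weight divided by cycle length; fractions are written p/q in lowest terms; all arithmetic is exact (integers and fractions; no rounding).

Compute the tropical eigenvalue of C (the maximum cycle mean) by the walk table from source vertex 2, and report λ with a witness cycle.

q=0: [-∞, -∞, 0, -∞]
q=1: [5, -15, -∞, -4]
q=2: [-7, 1, 9, -6]
q=3: [14, -1, -3, 10]
q=4: [7, 15, 18, 8]
Optimal cycle mean attained by: cycle 1->3->1, total 9 + 5, length 2.
Answer: λ = 7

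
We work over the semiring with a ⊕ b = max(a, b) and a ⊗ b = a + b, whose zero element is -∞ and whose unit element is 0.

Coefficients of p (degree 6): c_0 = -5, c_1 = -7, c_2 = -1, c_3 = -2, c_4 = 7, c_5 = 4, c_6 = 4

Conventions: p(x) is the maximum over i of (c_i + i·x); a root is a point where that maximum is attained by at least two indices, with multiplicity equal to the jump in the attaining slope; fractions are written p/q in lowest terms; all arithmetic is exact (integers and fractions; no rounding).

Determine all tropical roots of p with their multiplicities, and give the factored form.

hull edge (i=0, c=-5) to (i=4, c=7): slope 3, span 4
hull edge (i=4, c=7) to (i=6, c=4): slope -3/2, span 2
Factored form: p(x) = 4 ⊗ (x ⊕ (-3)) ⊗ (x ⊕ (-3)) ⊗ (x ⊕ (-3)) ⊗ (x ⊕ (-3)) ⊗ (x ⊕ 3/2) ⊗ (x ⊕ 3/2)
Answer: roots = -3 (mult 4), 3/2 (mult 2)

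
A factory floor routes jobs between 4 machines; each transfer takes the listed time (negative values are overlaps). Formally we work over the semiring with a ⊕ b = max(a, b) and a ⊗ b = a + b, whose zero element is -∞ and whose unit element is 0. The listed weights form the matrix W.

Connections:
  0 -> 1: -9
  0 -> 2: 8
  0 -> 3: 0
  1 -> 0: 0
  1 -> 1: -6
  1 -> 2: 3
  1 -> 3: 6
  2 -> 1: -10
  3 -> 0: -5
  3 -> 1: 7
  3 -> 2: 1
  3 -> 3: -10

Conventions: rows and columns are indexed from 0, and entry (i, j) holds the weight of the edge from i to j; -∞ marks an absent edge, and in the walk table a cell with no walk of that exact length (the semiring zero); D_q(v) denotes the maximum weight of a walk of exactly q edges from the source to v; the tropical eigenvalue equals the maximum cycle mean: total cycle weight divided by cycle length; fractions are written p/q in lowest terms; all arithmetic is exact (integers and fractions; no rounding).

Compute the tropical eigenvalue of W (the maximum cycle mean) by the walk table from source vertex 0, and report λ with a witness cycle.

q=0: [0, -∞, -∞, -∞]
q=1: [-∞, -9, 8, 0]
q=2: [-5, 7, 1, -3]
q=3: [7, 4, 10, 13]
q=4: [8, 20, 15, 10]
Optimal cycle mean attained by: cycle 1->3->1, total 6 + 7, length 2.
Answer: λ = 13/2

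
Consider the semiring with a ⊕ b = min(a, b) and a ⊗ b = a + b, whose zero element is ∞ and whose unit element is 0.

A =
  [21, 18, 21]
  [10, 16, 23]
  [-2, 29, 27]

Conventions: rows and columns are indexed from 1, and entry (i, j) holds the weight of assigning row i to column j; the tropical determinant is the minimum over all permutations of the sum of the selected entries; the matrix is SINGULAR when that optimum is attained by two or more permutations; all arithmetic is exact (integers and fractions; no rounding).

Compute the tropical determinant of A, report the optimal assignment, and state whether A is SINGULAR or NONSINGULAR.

σ = (1, 2, 3): 21 + 16 + 27 = 64
σ = (1, 3, 2): 21 + 23 + 29 = 73
σ = (2, 1, 3): 18 + 10 + 27 = 55
σ = (2, 3, 1): 18 + 23 + (-2) = 39
σ = (3, 1, 2): 21 + 10 + 29 = 60
σ = (3, 2, 1): 21 + 16 + (-2) = 35
Optimal value attained by: σ = (3, 2, 1).
Answer: det⊕(A) = 35; verdict: NONSINGULAR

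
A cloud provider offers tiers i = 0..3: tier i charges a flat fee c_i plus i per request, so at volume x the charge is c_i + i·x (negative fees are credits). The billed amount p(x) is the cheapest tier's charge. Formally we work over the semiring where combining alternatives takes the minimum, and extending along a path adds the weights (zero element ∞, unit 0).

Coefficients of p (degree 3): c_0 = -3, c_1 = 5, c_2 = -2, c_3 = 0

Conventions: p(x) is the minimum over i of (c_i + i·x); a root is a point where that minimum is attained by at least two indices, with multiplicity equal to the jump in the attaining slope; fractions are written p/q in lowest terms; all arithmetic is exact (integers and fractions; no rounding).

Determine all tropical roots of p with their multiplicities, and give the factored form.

hull edge (i=0, c=-3) to (i=2, c=-2): slope 1/2, span 2
hull edge (i=2, c=-2) to (i=3, c=0): slope 2, span 1
Factored form: p(x) = 0 ⊗ (x ⊕ (-2)) ⊗ (x ⊕ (-1/2)) ⊗ (x ⊕ (-1/2))
Answer: roots = -2 (mult 1), -1/2 (mult 2)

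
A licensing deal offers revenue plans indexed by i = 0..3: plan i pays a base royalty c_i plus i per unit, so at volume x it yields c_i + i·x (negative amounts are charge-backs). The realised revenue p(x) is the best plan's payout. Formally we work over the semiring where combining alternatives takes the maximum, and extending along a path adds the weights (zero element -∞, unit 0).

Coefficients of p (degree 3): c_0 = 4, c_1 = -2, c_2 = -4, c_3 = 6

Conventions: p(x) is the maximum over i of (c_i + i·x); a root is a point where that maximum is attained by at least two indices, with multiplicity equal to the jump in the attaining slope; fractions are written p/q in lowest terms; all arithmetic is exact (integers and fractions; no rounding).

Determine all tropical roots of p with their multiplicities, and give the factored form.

hull edge (i=0, c=4) to (i=3, c=6): slope 2/3, span 3
Factored form: p(x) = 6 ⊗ (x ⊕ (-2/3)) ⊗ (x ⊕ (-2/3)) ⊗ (x ⊕ (-2/3))
Answer: roots = -2/3 (mult 3)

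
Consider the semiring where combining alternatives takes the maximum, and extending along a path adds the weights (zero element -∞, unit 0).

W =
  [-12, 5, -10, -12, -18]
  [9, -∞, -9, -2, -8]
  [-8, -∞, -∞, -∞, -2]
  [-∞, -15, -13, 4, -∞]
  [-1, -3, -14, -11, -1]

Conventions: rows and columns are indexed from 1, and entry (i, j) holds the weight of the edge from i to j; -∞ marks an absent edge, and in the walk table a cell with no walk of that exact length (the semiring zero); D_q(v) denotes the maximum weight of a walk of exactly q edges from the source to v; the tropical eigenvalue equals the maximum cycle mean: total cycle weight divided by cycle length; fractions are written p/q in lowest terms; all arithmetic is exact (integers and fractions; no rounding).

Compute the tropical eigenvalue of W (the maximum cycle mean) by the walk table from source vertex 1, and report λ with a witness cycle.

q=0: [0, -∞, -∞, -∞, -∞]
q=1: [-12, 5, -10, -12, -18]
q=2: [14, -7, -4, 3, -3]
q=3: [2, 19, 4, 7, -4]
q=4: [28, 7, 10, 17, 11]
q=5: [16, 33, 18, 21, 10]
Optimal cycle mean attained by: cycle 1->2->1, total 5 + 9, length 2.
Answer: λ = 7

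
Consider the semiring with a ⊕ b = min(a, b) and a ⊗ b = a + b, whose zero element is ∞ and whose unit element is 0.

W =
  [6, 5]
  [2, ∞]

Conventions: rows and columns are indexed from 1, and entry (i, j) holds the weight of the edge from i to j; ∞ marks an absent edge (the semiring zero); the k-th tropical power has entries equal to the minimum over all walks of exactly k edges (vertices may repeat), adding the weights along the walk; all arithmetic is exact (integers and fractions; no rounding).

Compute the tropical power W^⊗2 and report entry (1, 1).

W^⊗2:
  [7, 11]
  [8, 7]
Key observation: the optimum is the walk 1->2->1, with weight 5 + 2 = 7.
Optimal value attained by: walk 1->2->1.
Answer: (W^⊗2)[1][1] = 7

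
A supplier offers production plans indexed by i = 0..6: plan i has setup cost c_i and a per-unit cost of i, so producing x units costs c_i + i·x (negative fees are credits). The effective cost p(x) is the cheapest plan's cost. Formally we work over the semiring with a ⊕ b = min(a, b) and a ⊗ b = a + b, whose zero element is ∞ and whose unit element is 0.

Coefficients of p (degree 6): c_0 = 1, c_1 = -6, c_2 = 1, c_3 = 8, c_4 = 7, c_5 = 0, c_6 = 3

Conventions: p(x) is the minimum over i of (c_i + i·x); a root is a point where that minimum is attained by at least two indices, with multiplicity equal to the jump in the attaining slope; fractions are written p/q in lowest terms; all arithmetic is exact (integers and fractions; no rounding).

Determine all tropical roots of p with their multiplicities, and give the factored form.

hull edge (i=0, c=1) to (i=1, c=-6): slope -7, span 1
hull edge (i=1, c=-6) to (i=5, c=0): slope 3/2, span 4
hull edge (i=5, c=0) to (i=6, c=3): slope 3, span 1
Factored form: p(x) = 3 ⊗ (x ⊕ (-3)) ⊗ (x ⊕ (-3/2)) ⊗ (x ⊕ (-3/2)) ⊗ (x ⊕ (-3/2)) ⊗ (x ⊕ (-3/2)) ⊗ (x ⊕ 7)
Answer: roots = -3 (mult 1), -3/2 (mult 4), 7 (mult 1)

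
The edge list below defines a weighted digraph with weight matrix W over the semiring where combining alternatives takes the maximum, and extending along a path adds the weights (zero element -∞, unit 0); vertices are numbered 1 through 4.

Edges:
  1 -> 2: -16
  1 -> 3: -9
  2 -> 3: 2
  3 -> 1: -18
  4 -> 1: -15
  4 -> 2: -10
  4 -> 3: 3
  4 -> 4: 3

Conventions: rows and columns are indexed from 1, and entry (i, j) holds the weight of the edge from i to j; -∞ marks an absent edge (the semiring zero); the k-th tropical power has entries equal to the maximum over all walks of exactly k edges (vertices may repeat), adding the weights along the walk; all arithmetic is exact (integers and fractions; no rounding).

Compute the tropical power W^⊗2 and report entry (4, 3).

W^⊗2:
  [-27, -∞, -14, -∞]
  [-16, -∞, -∞, -∞]
  [-∞, -34, -27, -∞]
  [-12, -7, 6, 6]
Key observation: the optimum is the walk 4->4->3, with weight 3 + 3 = 6.
Optimal value attained by: walk 4->4->3.
Answer: (W^⊗2)[4][3] = 6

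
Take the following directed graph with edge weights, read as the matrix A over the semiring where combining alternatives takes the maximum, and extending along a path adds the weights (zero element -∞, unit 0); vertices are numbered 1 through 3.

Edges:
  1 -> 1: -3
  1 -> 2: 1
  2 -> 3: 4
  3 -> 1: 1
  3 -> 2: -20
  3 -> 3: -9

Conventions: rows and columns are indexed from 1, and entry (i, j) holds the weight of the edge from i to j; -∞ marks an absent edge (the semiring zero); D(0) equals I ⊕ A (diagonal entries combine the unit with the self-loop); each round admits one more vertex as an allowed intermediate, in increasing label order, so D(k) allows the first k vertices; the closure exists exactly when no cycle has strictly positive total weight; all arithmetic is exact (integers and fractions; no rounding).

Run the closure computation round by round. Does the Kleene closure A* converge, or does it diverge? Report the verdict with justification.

D(0):
  [0, 1, -∞]
  [-∞, 0, 4]
  [1, -20, 0]
D(1):
  [0, 1, -∞]
  [-∞, 0, 4]
  [1, 2, 0]
Detection: at round 2, diagonal entry (3, 3) turns strictly positive.
Key observation: the cycle 3->1->2->3 has total weight 1 + 1 + 4, which is strictly positive.
Answer: DIVERGES — positive cycle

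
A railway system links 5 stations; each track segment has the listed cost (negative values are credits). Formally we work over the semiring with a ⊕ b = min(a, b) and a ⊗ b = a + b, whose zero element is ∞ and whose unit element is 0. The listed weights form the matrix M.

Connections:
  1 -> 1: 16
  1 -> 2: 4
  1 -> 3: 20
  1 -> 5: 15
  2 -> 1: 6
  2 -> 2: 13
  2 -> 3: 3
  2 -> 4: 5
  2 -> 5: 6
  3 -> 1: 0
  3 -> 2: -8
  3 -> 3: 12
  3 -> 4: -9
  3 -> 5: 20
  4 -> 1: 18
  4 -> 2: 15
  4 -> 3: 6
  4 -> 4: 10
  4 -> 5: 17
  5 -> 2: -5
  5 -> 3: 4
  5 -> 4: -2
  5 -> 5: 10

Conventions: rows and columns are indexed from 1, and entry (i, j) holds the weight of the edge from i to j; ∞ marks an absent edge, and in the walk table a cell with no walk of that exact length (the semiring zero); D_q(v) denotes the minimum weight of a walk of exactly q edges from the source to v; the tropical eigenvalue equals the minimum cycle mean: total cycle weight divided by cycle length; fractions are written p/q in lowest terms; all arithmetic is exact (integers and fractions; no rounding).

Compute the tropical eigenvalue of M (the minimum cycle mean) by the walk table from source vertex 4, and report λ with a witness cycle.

q=0: [∞, ∞, ∞, 0, ∞]
q=1: [18, 15, 6, 10, 17]
q=2: [6, -2, 16, -3, 21]
q=3: [4, 8, 1, 3, 4]
q=4: [1, -7, 8, -8, 14]
q=5: [-1, 0, -4, -2, -1]
Optimal cycle mean attained by: cycle 2->3->2, total 3 + (-8), length 2.
Answer: λ = -5/2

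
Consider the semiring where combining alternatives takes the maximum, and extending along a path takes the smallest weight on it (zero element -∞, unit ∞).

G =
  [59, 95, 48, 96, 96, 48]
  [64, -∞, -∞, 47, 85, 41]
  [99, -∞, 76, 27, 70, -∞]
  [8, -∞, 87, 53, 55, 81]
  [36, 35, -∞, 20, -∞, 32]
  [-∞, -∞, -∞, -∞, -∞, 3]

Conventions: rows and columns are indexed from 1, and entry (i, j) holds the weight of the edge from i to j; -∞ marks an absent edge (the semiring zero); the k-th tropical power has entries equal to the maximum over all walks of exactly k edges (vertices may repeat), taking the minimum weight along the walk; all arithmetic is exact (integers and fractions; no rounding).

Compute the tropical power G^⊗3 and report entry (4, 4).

G^⊗2:
  [64, 59, 87, 59, 85, 81]
  [59, 64, 48, 64, 64, 48]
  [76, 95, 76, 96, 96, 48]
  [87, 35, 76, 53, 70, 53]
  [36, 36, 36, 36, 36, 36]
  [-∞, -∞, -∞, -∞, -∞, 3]
G^⊗3:
  [87, 64, 76, 64, 70, 59]
  [64, 59, 64, 59, 64, 64]
  [76, 76, 87, 76, 85, 81]
  [76, 87, 76, 87, 87, 53]
  [36, 36, 36, 36, 36, 36]
  [-∞, -∞, -∞, -∞, -∞, 3]
Key observation: the optimum is the walk 4->3->1->4, with weight 87 min 99 min 96 = 87.
Optimal value attained by: walk 4->3->1->4.
Answer: (G^⊗3)[4][4] = 87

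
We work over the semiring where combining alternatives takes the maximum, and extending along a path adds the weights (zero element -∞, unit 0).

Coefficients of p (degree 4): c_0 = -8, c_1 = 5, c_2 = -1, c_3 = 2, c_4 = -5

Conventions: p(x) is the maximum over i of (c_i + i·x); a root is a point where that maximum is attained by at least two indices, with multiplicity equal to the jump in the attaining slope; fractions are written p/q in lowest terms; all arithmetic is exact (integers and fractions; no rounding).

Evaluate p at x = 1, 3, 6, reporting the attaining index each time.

p(1) = max(-8+0·1=-8, 5+1·1=6, -1+2·1=1, 2+3·1=5, -5+4·1=-1) = 6 (attained by i=1)
p(3) = max(-8+0·3=-8, 5+1·3=8, -1+2·3=5, 2+3·3=11, -5+4·3=7) = 11 (attained by i=3)
p(6) = max(-8+0·6=-8, 5+1·6=11, -1+2·6=11, 2+3·6=20, -5+4·6=19) = 20 (attained by i=3)
Answer: p(1) = 6; p(3) = 11; p(6) = 20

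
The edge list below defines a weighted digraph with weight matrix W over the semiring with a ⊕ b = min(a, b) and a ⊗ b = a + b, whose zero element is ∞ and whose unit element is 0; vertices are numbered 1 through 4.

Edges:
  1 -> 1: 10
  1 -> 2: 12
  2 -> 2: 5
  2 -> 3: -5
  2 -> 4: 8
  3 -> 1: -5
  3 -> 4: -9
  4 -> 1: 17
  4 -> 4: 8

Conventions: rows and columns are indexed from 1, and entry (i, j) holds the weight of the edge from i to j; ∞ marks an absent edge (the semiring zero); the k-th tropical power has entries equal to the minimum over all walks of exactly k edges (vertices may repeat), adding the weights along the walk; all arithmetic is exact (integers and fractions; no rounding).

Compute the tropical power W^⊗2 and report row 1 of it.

W^⊗2:
  [20, 17, 7, 20]
  [-10, 10, 0, -14]
  [5, 7, ∞, -1]
  [25, 29, ∞, 16]
Answer: row 1 of W^⊗2 = [20, 17, 7, 20]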